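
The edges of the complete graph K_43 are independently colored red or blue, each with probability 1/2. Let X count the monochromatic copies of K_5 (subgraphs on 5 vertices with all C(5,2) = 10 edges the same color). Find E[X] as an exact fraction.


Let X = Σ_S X_S over the C(43, 5) = 962598 subsets S of size 5, where X_S = 1 if the K_5 on S is monochromatic.
For a fixed S, the K_5 on S has C(5, 2) = 10 edges. P[all 10 edges red] = (1/2)^10, and likewise for blue, so P[monochromatic] = 2·(1/2)^10 = 2^{1 − 10} = 1/512.
By linearity: E[X] = C(43, 5) · 2^{1 − 10} = 962598 · 1/512 = 481299/256.
Numerically: E[X] ≈ 1880.074219.

E[X] = C(43,5)·2^(1−C(5,2)) = 481299/256 ≈ 1880.074219.


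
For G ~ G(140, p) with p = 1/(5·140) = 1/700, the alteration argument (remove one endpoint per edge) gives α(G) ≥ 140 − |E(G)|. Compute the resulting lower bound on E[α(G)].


E[|E(G)|] = C(140, 2)·p = 9730 · (1/700) = 139/10.
E[α(G)] ≥ n − E[|E(G)|] = 140 − 139/10 = 1261/10.
Numerically: ≈ 126.100000.
(This is only a lower bound; the true E[α(G)] may be larger.)

E[α(G)] ≥ 1261/10 ≈ 126.100000.


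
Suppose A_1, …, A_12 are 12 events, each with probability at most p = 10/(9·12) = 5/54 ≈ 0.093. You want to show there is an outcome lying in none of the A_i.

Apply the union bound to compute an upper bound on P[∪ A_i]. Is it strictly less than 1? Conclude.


Union bound: P[∪_{i=1}^{12} A_i] ≤ Σ_i P[A_i] ≤ 12·p = 12·(5/54) = 10/9.
Numerically: 10/9 ≈ 1.111.
Is 10/9 < 1? NO.
Since the bound 10/9 is ≥ 1, the union bound is uninformative here; it does NOT by itself certify existence.

12·p = 10/9 ≈ 1.111; existence NOT certified by the union bound.


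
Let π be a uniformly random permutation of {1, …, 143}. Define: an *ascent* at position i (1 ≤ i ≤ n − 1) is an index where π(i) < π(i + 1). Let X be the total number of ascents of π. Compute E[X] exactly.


Write X = Σ X_I over i = 1, …, 142, with X_I the indicator of one ascent.
There are 142 indicators.
For each fixed i, the pair (π(i), π(i+1)) is a uniformly random ordered pair of distinct values from {1, …, 143}; by symmetry P[π(i) < π(i+1)] = 1/2.
By linearity: E[X] = 142 · (1/2) = (143 − 1) · (1/2) = 71 ≈ 71.0000.

E[X] = 71 = 71.0000.


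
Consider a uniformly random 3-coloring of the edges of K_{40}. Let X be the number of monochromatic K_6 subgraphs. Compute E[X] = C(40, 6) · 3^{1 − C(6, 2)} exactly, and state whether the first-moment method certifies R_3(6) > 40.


E[X] = C(40, 6) · 3^{1 − 15} = 3838380 · 3^{−14} = 3838380/4782969.
As a reduced fraction: E[X] = 1279460/1594323 ≈ 0.802510.
Is E[X] < 1? YES.
Since E[X] < 1, there exists a 3-coloring of K_{40} with no monochromatic K_6; hence R_3(6) > 40.

E[X] = 1279460/1594323 ≈ 0.802510; E[X] < 1, so R_3(6) > 40.


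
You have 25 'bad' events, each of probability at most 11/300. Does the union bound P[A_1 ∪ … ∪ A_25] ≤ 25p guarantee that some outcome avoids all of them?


Union bound: P[∪_{i=1}^{25} A_i] ≤ Σ_i P[A_i] ≤ 25·p = 25·(11/300) = 11/12.
Numerically: 11/12 ≈ 0.916667.
Is 11/12 < 1? YES.
Since P[∪ A_i] ≤ 11/12 < 1, the complement has P[∩ A_i^c] ≥ 1 − 11/12 = 1/12 > 0, so some outcome avoids every A_i.

25·p = 11/12 ≈ 0.916667; existence CERTIFIED by the union bound.


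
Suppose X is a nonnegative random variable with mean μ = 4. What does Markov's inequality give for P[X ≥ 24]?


μ = E[X] = 4, a = 24.
Markov: P[X ≥ 24] ≤ μ/a = (4)/24 = 1/6.
Numerically: ≈ 0.16667.
(Since a = 24 > μ = 4.00000, the bound 1/6 is < 1 and informative.)

P[X ≥ 24] ≤ 1/6 ≈ 0.16667.


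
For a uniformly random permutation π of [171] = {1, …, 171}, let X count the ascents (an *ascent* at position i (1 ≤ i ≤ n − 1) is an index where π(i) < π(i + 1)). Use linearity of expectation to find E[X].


Write X = Σ X_I over i = 1, …, 170, with X_I the indicator of one ascent.
There are 170 indicators.
For each fixed i, the pair (π(i), π(i+1)) is a uniformly random ordered pair of distinct values from {1, …, 171}; by symmetry P[π(i) < π(i+1)] = 1/2.
By linearity: E[X] = 170 · (1/2) = (171 − 1) · (1/2) = 85 ≈ 85.000.

E[X] = 85 = 85.000.


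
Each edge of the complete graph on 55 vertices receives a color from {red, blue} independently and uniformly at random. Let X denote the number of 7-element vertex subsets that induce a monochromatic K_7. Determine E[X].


Let X = Σ_S X_S over the C(55, 7) = 202927725 subsets S of size 7, where X_S = 1 if the K_7 on S is monochromatic.
For a fixed S, the K_7 on S has C(7, 2) = 21 edges. P[all 21 edges red] = (1/2)^21, and likewise for blue, so P[monochromatic] = 2·(1/2)^21 = 2^{1 − 21} = 1/1048576.
By linearity: E[X] = C(55, 7) · 2^{1 − 21} = 202927725 · 1/1048576 = 202927725/1048576.
Numerically: E[X] ≈ 193.5270.

E[X] = C(55,7)·2^(1−C(7,2)) = 202927725/1048576 ≈ 193.5270.


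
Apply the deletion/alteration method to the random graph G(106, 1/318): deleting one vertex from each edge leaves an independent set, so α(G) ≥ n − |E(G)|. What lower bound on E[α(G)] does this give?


E[|E(G)|] = C(106, 2)·p = 5565 · (1/318) = 35/2.
E[α(G)] ≥ n − E[|E(G)|] = 106 − 35/2 = 177/2.
Numerically: ≈ 88.50000.
(This is only a lower bound; the true E[α(G)] may be larger.)

E[α(G)] ≥ 177/2 ≈ 88.50000.


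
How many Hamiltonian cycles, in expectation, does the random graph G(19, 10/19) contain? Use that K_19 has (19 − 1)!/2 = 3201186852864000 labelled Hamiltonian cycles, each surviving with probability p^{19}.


K_19 has (19 − 1)!/2 = 3201186852864000 labelled Hamiltonian cycles.
For each such Hamiltonian cycle H, let X_H = 1 if all 19 edges of H are present in G. Then P[X_H = 1] = p^{19} = (10/19)^{19} = 10000000000000000000/1978419655660313589123979.
By linearity of expectation: E[X] = Σ_H E[X_H] = 3201186852864000 · p^{19} = 3201186852864000 · 10000000000000000000/1978419655660313589123979 = 32011868528640000000000000000000000/1978419655660313589123979.
Numerically: E[X] ≈ 1.61805e+10.

E[X] = 3201186852864000 · (10/19)^{19} = 32011868528640000000000000000000000/1978419655660313589123979 ≈ 1.61805e+10.


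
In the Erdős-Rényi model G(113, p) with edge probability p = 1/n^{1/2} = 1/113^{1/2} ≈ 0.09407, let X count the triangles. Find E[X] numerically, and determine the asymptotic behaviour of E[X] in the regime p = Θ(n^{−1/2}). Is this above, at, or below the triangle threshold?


Number of potential triangles: C(113, 3) = 234136.
Each occurs with probability p³ ≈ (0.09407)³ ≈ 8.324963e-04.
By linearity: E[X] = C(113, 3)·p³ ≈ 234136 · 8.324963e-04 ≈ 194.9174.
Since α = 1/2 < 1, p = c/n^{1/2} ≫ 1/n is above the triangle threshold p ~ 1/n. Asymptotically E[X] ~ (c³/6)·n^{3(1−α)} = (1³/6)·n^{1.5} → ∞; triangles are abundant w.h.p.

E[X] ≈ 194.9174; in regime p = Θ(1/n^{1/2}) E[X] diverges (above the triangle threshold p ~ 1/n).


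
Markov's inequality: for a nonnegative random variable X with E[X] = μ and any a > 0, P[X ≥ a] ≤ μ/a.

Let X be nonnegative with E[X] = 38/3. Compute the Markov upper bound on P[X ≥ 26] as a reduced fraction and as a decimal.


μ = E[X] = 38/3, a = 26.
Markov: P[X ≥ 26] ≤ μ/a = (38/3)/26 = 19/39.
Numerically: ≈ 0.4872.
(Since a = 26 > μ = 12.6667, the bound 19/39 is < 1 and informative.)

P[X ≥ 26] ≤ 19/39 ≈ 0.4872.


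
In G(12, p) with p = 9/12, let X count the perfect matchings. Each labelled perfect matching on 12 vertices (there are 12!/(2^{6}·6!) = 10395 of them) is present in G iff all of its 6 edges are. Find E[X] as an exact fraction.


K_12 has 12!/(2^{6}·6!) = 10395 labelled perfect matchings.
For each such perfect matching H, let X_H = 1 if all 6 edges of H are present in G. Then P[X_H = 1] = p^{6} = (3/4)^{6} = 729/4096.
Summing the indicators: E[X] = Σ_H E[X_H] = 10395 · p^{6} = 10395 · 729/4096 = 7577955/4096.
Numerically: E[X] ≈ 1850.1.

E[X] = 10395 · (3/4)^{6} = 7577955/4096 ≈ 1850.1.


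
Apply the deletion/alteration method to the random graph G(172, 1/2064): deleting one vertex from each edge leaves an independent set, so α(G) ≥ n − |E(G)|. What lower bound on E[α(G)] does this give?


E[|E(G)|] = C(172, 2)·p = 14706 · (1/2064) = 57/8.
E[α(G)] ≥ n − E[|E(G)|] = 172 − 57/8 = 1319/8.
Numerically: ≈ 164.875.
(This is only a lower bound; the true E[α(G)] may be larger.)

E[α(G)] ≥ 1319/8 ≈ 164.875.


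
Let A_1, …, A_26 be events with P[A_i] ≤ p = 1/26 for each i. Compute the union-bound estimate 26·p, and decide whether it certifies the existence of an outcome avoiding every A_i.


Union bound: P[∪_{i=1}^{26} A_i] ≤ Σ_i P[A_i] ≤ 26·p = 26·(1/26) = 1.
Numerically: 1 ≈ 1.000000.
Is 1 < 1? NO.
Since the bound 1 is ≥ 1, the union bound is uninformative here; it does NOT by itself certify existence.

26·p = 1 ≈ 1.000000; existence NOT certified by the union bound.


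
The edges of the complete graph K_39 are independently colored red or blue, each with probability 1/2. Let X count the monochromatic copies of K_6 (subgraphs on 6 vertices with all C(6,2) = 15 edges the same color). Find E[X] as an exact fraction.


Let X = Σ_S X_S over the C(39, 6) = 3262623 subsets S of size 6, where X_S = 1 if the K_6 on S is monochromatic.
For a fixed S, the K_6 on S has C(6, 2) = 15 edges. P[all 15 edges red] = (1/2)^15, and likewise for blue, so P[monochromatic] = 2·(1/2)^15 = 2^{1 − 15} = 1/16384.
By linearity: E[X] = C(39, 6) · 2^{1 − 15} = 3262623 · 1/16384 = 3262623/16384.
Numerically: E[X] ≈ 199.1347.

E[X] = C(39,6)·2^(1−C(6,2)) = 3262623/16384 ≈ 199.1347.


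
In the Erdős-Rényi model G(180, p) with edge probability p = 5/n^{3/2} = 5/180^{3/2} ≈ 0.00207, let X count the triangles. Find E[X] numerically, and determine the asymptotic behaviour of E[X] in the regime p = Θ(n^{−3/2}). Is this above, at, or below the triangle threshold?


Number of potential triangles: C(180, 3) = 955860.
Each occurs with probability p³ ≈ (0.00207)³ ≈ 8.87531e-09.
By linearity: E[X] = C(180, 3)·p³ ≈ 955860 · 8.87531e-09 ≈ 0.008.
Since α = 3/2 > 1, p = c/n^{3/2} = o(1/n) is below the triangle threshold p ~ 1/n. Asymptotically E[X] ~ (c³/6)·n^{3(1−α)} = (5³/6)·n^{-1.5} → 0, so by Markov's inequality G has no triangles w.h.p.

E[X] ≈ 0.008; in regime p = Θ(1/n^{3/2}) E[X] tends to 0 (below the triangle threshold p ~ 1/n).


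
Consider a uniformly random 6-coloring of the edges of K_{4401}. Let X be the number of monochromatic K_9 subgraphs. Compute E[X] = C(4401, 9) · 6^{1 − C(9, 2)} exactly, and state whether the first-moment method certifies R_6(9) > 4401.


E[X] = C(4401, 9) · 6^{1 − 36} = 1692951372410676096134752050 · 6^{−35} = 1692951372410676096134752050/1719070799748422591028658176.
As a reduced fraction: E[X] = 282158562068446016022458675/286511799958070431838109696 ≈ 0.9848061.
Is E[X] < 1? YES.
Since E[X] < 1, there exists a 6-coloring of K_{4401} with no monochromatic K_9; hence R_6(9) > 4401.

E[X] = 282158562068446016022458675/286511799958070431838109696 ≈ 0.9848061; E[X] < 1, so R_6(9) > 4401.


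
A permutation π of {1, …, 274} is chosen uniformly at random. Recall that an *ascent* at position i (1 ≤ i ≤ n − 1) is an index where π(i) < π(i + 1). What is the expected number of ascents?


Write X = Σ X_I over i = 1, …, 273, with X_I the indicator of one ascent.
There are 273 indicators.
For each fixed i, the pair (π(i), π(i+1)) is a uniformly random ordered pair of distinct values from {1, …, 274}; by symmetry P[π(i) < π(i+1)] = 1/2.
By linearity: E[X] = 273 · (1/2) = (274 − 1) · (1/2) = 273/2 ≈ 136.5000.

E[X] = 273/2 = 136.5000.


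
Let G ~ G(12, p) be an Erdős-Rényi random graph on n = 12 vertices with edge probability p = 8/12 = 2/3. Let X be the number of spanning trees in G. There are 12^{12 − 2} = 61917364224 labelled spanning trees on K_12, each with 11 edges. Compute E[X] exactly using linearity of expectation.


K_12 has 12^{12 − 2} = 61917364224 labelled spanning trees.
For each such spanning tree H, let X_H = 1 if all 11 edges of H are present in G. Then P[X_H = 1] = p^{11} = (2/3)^{11} = 2048/177147.
Summing the indicators: E[X] = Σ_H E[X_H] = 61917364224 · p^{11} = 61917364224 · 2048/177147 = 2147483648/3.
Numerically: E[X] ≈ 7.158e+08.

E[X] = 61917364224 · (2/3)^{11} = 2147483648/3 ≈ 7.158e+08.


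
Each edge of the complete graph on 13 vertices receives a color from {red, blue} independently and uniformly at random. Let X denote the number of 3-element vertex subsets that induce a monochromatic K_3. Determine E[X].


Let X = Σ_S X_S over the C(13, 3) = 286 subsets S of size 3, where X_S = 1 if the K_3 on S is monochromatic.
For a fixed S, the K_3 on S has C(3, 2) = 3 edges. P[all 3 edges red] = (1/2)^3, and likewise for blue, so P[monochromatic] = 2·(1/2)^3 = 2^{1 − 3} = 1/4.
Summing: E[X] = C(13, 3) · 2^{1 − 3} = 286 · 1/4 = 143/2.
Numerically: E[X] ≈ 71.50000.

E[X] = C(13,3)·2^(1−C(3,2)) = 143/2 ≈ 71.50000.


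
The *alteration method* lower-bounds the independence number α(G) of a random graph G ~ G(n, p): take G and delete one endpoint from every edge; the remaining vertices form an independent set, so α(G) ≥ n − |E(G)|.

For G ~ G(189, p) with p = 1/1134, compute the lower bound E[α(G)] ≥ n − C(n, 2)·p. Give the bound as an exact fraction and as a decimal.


E[|E(G)|] = C(189, 2)·p = 17766 · (1/1134) = 47/3.
E[α(G)] ≥ n − E[|E(G)|] = 189 − 47/3 = 520/3.
Numerically: ≈ 173.3333.
(This is only a lower bound; the true E[α(G)] may be larger.)

E[α(G)] ≥ 520/3 ≈ 173.3333.


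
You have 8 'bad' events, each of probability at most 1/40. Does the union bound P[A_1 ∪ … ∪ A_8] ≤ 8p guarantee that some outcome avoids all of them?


Union bound: P[∪_{i=1}^{8} A_i] ≤ Σ_i P[A_i] ≤ 8·p = 8·(1/40) = 1/5.
Numerically: 1/5 ≈ 0.200000.
Is 1/5 < 1? YES.
Since P[∪ A_i] ≤ 1/5 < 1, the complement has P[∩ A_i^c] ≥ 1 − 1/5 = 4/5 > 0, so some outcome avoids every A_i.

8·p = 1/5 ≈ 0.200000; existence CERTIFIED by the union bound.


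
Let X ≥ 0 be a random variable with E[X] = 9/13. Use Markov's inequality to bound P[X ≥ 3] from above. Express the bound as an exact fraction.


μ = E[X] = 9/13, a = 3.
Markov: P[X ≥ 3] ≤ μ/a = (9/13)/3 = 3/13.
Numerically: ≈ 0.23077.
(Since a = 3 > μ = 0.69231, the bound 3/13 is < 1 and informative.)

P[X ≥ 3] ≤ 3/13 ≈ 0.23077.


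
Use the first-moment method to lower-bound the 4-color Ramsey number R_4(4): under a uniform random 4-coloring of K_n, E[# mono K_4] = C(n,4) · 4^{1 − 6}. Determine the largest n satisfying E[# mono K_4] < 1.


We need C(n, 4) · 4^{1 − 6} < 1, i.e. C(n, 4) < 4^{6 − 1} = 1024.
Check values of n near the boundary:
  n = 9: C(9, 4) = 126; 126 < 1024? YES
  n = 10: C(10, 4) = 210; 210 < 1024? YES
  n = 11: C(11, 4) = 330; 330 < 1024? YES
  n = 12: C(12, 4) = 495; 495 < 1024? YES
  n = 13: C(13, 4) = 715; 715 < 1024? YES
  n = 14: C(14, 4) = 1001; 1001 < 1024? YES
  n = 15: C(15, 4) = 1365; 1365 < 1024? NO
  n = 16: C(16, 4) = 1820; 1820 < 1024? NO
The largest n with C(n, 4) < 1024 is n = 14 (where E[X] = 1001/1024 ≈ 0.97754). Hence R_4(4) > 14, i.e. R_4(4) ≥ 15.

Largest n = 14; hence R_4(4) > 14.


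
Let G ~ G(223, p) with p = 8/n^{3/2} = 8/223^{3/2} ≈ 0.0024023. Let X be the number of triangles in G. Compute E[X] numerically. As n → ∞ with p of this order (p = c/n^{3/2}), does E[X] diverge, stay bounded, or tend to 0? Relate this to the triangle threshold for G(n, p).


Number of potential triangles: C(223, 3) = 1823471.
Each occurs with probability p³ ≈ (0.0024023)³ ≈ 1.3864304e-08.
By linearity: E[X] = C(223, 3)·p³ ≈ 1823471 · 1.3864304e-08 ≈ 0.02528.
Since α = 3/2 > 1, p = c/n^{3/2} = o(1/n) is below the triangle threshold p ~ 1/n. Asymptotically E[X] ~ (c³/6)·n^{3(1−α)} = (8³/6)·n^{-1.5} → 0, so by Markov's inequality G has no triangles w.h.p.

E[X] ≈ 0.02528; in regime p = Θ(1/n^{3/2}) E[X] tends to 0 (below the triangle threshold p ~ 1/n).


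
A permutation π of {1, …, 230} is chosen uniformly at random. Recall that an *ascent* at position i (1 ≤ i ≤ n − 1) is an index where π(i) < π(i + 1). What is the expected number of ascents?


Write X = Σ X_I over i = 1, …, 229, with X_I the indicator of one ascent.
There are 229 indicators.
For each fixed i, the pair (π(i), π(i+1)) is a uniformly random ordered pair of distinct values from {1, …, 230}; by symmetry P[π(i) < π(i+1)] = 1/2.
By linearity: E[X] = 229 · (1/2) = (230 − 1) · (1/2) = 229/2 ≈ 114.500.

E[X] = 229/2 = 114.500.


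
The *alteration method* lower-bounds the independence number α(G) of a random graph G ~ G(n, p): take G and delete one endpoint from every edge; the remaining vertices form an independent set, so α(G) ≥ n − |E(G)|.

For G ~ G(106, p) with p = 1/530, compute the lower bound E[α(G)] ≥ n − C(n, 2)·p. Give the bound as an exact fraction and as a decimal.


E[|E(G)|] = C(106, 2)·p = 5565 · (1/530) = 21/2.
E[α(G)] ≥ n − E[|E(G)|] = 106 − 21/2 = 191/2.
Numerically: ≈ 95.500000.
(This is only a lower bound; the true E[α(G)] may be larger.)

E[α(G)] ≥ 191/2 ≈ 95.500000.


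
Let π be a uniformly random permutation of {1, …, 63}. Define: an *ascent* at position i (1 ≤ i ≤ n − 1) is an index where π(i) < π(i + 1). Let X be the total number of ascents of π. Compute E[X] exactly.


Write X = Σ X_I over i = 1, …, 62, with X_I the indicator of one ascent.
There are 62 indicators.
For each fixed i, the pair (π(i), π(i+1)) is a uniformly random ordered pair of distinct values from {1, …, 63}; by symmetry P[π(i) < π(i+1)] = 1/2.
By linearity: E[X] = 62 · (1/2) = (63 − 1) · (1/2) = 31 ≈ 31.000000.

E[X] = 31 = 31.000000.


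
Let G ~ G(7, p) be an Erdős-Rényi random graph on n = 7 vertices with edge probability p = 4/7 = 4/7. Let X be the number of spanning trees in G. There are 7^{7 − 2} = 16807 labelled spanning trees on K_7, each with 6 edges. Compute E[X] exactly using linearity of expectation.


K_7 has 7^{7 − 2} = 16807 labelled spanning trees.
For each such spanning tree H, let X_H = 1 if all 6 edges of H are present in G. Then P[X_H = 1] = p^{6} = (4/7)^{6} = 4096/117649.
By linearity: E[X] = Σ_H E[X_H] = 16807 · p^{6} = 16807 · 4096/117649 = 4096/7.
Numerically: E[X] ≈ 585.143.

E[X] = 16807 · (4/7)^{6} = 4096/7 ≈ 585.143.


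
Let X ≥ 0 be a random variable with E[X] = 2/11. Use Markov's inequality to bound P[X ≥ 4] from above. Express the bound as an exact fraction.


μ = E[X] = 2/11, a = 4.
Markov: P[X ≥ 4] ≤ μ/a = (2/11)/4 = 1/22.
Numerically: ≈ 0.04545.
(Since a = 4 > μ = 0.18182, the bound 1/22 is < 1 and informative.)

P[X ≥ 4] ≤ 1/22 ≈ 0.04545.


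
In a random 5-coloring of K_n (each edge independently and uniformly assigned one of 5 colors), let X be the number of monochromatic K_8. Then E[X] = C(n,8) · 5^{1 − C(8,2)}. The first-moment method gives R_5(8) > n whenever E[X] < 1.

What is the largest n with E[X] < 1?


We need C(n, 8) · 5^{1 − 28} < 1, i.e. C(n, 8) < 5^{28 − 1} = 7450580596923828125.
Check values of n near the boundary:
  n = 860: C(860, 8) = 7182671140665308145; 7182671140665308145 < 7450580596923828125? YES
  n = 861: C(861, 8) = 7250034996615275865; 7250034996615275865 < 7450580596923828125? YES
  n = 862: C(862, 8) = 7317951015318931845; 7317951015318931845 < 7450580596923828125? YES
  n = 863: C(863, 8) = 7386423071602617757; 7386423071602617757 < 7450580596923828125? YES
  n = 864: C(864, 8) = 7455455062926006708; 7455455062926006708 < 7450580596923828125? NO
  n = 865: C(865, 8) = 7525050909487743060; 7525050909487743060 < 7450580596923828125? NO
  n = 866: C(866, 8) = 7595214554331451620; 7595214554331451620 < 7450580596923828125? NO
The largest n with C(n, 8) < 7450580596923828125 is n = 863 (where E[X] = 7386423071602617757/7450580596923828125 ≈ 0.99139). Hence R_5(8) > 863, i.e. R_5(8) ≥ 864.

Largest n = 863; hence R_5(8) > 863.


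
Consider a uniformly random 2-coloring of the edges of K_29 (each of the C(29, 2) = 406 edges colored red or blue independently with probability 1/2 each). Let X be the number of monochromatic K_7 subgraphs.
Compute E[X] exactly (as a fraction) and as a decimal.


Let X = Σ_S X_S over the C(29, 7) = 1560780 subsets S of size 7, where X_S = 1 if the K_7 on S is monochromatic.
For a fixed S, the K_7 on S has C(7, 2) = 21 edges. P[all 21 edges red] = (1/2)^21, and likewise for blue, so P[monochromatic] = 2·(1/2)^21 = 2^{1 − 21} = 1/1048576.
By linearity: E[X] = C(29, 7) · 2^{1 − 21} = 1560780 · 1/1048576 = 390195/262144.
Numerically: E[X] ≈ 1.4885.

E[X] = C(29,7)·2^(1−C(7,2)) = 390195/262144 ≈ 1.4885.


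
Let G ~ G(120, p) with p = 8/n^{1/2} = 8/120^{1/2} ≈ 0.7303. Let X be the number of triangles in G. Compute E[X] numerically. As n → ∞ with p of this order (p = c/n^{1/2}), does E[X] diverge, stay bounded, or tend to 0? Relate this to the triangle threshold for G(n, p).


Number of potential triangles: C(120, 3) = 280840.
Each occurs with probability p³ ≈ (0.7303)³ ≈ 3.894916e-01.
By linearity: E[X] = C(120, 3)·p³ ≈ 280840 · 3.894916e-01 ≈ 109384.8199.
Since α = 1/2 < 1, p = c/n^{1/2} ≫ 1/n is above the triangle threshold p ~ 1/n. Asymptotically E[X] ~ (c³/6)·n^{3(1−α)} = (8³/6)·n^{1.5} → ∞; triangles are abundant w.h.p.

E[X] ≈ 109384.8199; in regime p = Θ(1/n^{1/2}) E[X] diverges (above the triangle threshold p ~ 1/n).


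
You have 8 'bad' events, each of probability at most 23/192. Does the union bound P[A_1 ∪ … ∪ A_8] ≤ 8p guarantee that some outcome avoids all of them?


Union bound: P[∪_{i=1}^{8} A_i] ≤ Σ_i P[A_i] ≤ 8·p = 8·(23/192) = 23/24.
Numerically: 23/24 ≈ 0.958.
Is 23/24 < 1? YES.
Since P[∪ A_i] ≤ 23/24 < 1, the complement has P[∩ A_i^c] ≥ 1 − 23/24 = 1/24 > 0, so some outcome avoids every A_i.

8·p = 23/24 ≈ 0.958; existence CERTIFIED by the union bound.


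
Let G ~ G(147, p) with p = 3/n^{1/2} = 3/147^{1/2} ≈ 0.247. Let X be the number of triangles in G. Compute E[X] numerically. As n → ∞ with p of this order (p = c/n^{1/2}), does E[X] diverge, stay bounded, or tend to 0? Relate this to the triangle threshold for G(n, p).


Number of potential triangles: C(147, 3) = 518665.
Each occurs with probability p³ ≈ (0.247)³ ≈ 1.51491e-02.
By linearity: E[X] = C(147, 3)·p³ ≈ 518665 · 1.51491e-02 ≈ 7857.325.
Since α = 1/2 < 1, p = c/n^{1/2} ≫ 1/n is above the triangle threshold p ~ 1/n. Asymptotically E[X] ~ (c³/6)·n^{3(1−α)} = (3³/6)·n^{1.5} → ∞; triangles are abundant w.h.p.

E[X] ≈ 7857.325; in regime p = Θ(1/n^{1/2}) E[X] diverges (above the triangle threshold p ~ 1/n).


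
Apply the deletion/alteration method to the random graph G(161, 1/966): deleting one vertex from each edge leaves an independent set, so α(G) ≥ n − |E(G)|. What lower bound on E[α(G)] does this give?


E[|E(G)|] = C(161, 2)·p = 12880 · (1/966) = 40/3.
E[α(G)] ≥ n − E[|E(G)|] = 161 − 40/3 = 443/3.
Numerically: ≈ 147.666667.
(This is only a lower bound; the true E[α(G)] may be larger.)

E[α(G)] ≥ 443/3 ≈ 147.666667.


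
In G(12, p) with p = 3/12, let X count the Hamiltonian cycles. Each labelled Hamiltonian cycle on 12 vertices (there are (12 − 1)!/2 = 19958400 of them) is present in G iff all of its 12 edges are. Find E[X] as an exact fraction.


K_12 has (12 − 1)!/2 = 19958400 labelled Hamiltonian cycles.
For each such Hamiltonian cycle H, let X_H = 1 if all 12 edges of H are present in G. Then P[X_H = 1] = p^{12} = (1/4)^{12} = 1/16777216.
Summing the indicators: E[X] = Σ_H E[X_H] = 19958400 · p^{12} = 19958400 · 1/16777216 = 155925/131072.
Numerically: E[X] ≈ 1.18961.

E[X] = 19958400 · (1/4)^{12} = 155925/131072 ≈ 1.18961.


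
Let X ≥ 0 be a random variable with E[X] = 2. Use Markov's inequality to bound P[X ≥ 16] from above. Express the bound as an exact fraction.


μ = E[X] = 2, a = 16.
Markov: P[X ≥ 16] ≤ μ/a = (2)/16 = 1/8.
Numerically: ≈ 0.125000.
(Since a = 16 > μ = 2.000000, the bound 1/8 is < 1 and informative.)

P[X ≥ 16] ≤ 1/8 ≈ 0.125000.


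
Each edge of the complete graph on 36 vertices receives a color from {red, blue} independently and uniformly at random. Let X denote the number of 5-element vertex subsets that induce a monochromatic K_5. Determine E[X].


Let X = Σ_S X_S over the C(36, 5) = 376992 subsets S of size 5, where X_S = 1 if the K_5 on S is monochromatic.
For a fixed S, the K_5 on S has C(5, 2) = 10 edges. P[all 10 edges red] = (1/2)^10, and likewise for blue, so P[monochromatic] = 2·(1/2)^10 = 2^{1 − 10} = 1/512.
By linearity: E[X] = C(36, 5) · 2^{1 − 10} = 376992 · 1/512 = 11781/16.
Numerically: E[X] ≈ 736.3125.

E[X] = C(36,5)·2^(1−C(5,2)) = 11781/16 ≈ 736.3125.


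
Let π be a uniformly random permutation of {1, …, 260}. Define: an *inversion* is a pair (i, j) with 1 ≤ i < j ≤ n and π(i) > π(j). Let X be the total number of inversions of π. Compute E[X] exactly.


Write X = Σ X_I over the C(260, 2) = 33670 pairs i < j, with X_I the indicator of one inversion.
There are 33670 indicators.
For each fixed pair i < j, the values π(i) and π(j) are two distinct elements of {1, …, 260} in uniformly random order; by symmetry P[π(i) > π(j)] = 1/2.
By linearity: E[X] = 33670 · (1/2) = C(260, 2) · (1/2) = 33670/2 = 16835 ≈ 16835.00000.

E[X] = 16835 = 16835.00000.


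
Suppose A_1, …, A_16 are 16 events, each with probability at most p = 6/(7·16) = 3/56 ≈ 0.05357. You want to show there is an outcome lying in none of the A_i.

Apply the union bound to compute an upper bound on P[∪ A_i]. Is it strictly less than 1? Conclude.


Union bound: P[∪_{i=1}^{16} A_i] ≤ Σ_i P[A_i] ≤ 16·p = 16·(3/56) = 6/7.
Numerically: 6/7 ≈ 0.85714.
Is 6/7 < 1? YES.
Since P[∪ A_i] ≤ 6/7 < 1, the complement has P[∩ A_i^c] ≥ 1 − 6/7 = 1/7 > 0, so some outcome avoids every A_i.

16·p = 6/7 ≈ 0.85714; existence CERTIFIED by the union bound.


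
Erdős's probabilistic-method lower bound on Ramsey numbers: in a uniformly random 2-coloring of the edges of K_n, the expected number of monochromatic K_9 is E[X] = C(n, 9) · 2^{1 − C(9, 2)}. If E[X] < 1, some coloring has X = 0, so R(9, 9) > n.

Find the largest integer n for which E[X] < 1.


We need C(n, 9) · 2^{1 − 36} < 1, i.e. C(n, 9) < 2^{36 − 1} = 34359738368.
Check values of n near the boundary:
  n = 60: C(60, 9) = 14783142660; 14783142660 < 34359738368? YES
  n = 61: C(61, 9) = 17341763505; 17341763505 < 34359738368? YES
  n = 62: C(62, 9) = 20286591270; 20286591270 < 34359738368? YES
  n = 63: C(63, 9) = 23667689815; 23667689815 < 34359738368? YES
  n = 64: C(64, 9) = 27540584512; 27540584512 < 34359738368? YES
  n = 65: C(65, 9) = 31966749880; 31966749880 < 34359738368? YES
  n = 66: C(66, 9) = 37014131440; 37014131440 < 34359738368? NO
The largest n with C(n, 9) < 34359738368 is n = 65 (where E[X] = 3995843735/4294967296 ≈ 0.930). Hence R(9, 9) > 65, i.e. R(9, 9) ≥ 66.

Largest n = 65; hence R(9, 9) > 65.


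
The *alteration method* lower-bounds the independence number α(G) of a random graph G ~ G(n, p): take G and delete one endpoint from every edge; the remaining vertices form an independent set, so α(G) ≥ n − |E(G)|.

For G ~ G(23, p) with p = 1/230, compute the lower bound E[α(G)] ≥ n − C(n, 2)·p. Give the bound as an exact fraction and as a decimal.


E[|E(G)|] = C(23, 2)·p = 253 · (1/230) = 11/10.
E[α(G)] ≥ n − E[|E(G)|] = 23 − 11/10 = 219/10.
Numerically: ≈ 21.900000.
(This is only a lower bound; the true E[α(G)] may be larger.)

E[α(G)] ≥ 219/10 ≈ 21.900000.


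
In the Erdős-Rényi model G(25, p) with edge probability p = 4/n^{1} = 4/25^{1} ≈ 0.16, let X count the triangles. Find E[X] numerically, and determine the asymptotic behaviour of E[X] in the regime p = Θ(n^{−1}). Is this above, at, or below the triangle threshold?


Number of potential triangles: C(25, 3) = 2300.
Each occurs with probability p³ ≈ (0.16)³ ≈ 4.096000e-03.
By linearity: E[X] = C(25, 3)·p³ ≈ 2300 · 4.096000e-03 ≈ 9.4208.
Here α = 1, so p = 4/n is exactly at the triangle threshold p ~ 1/n. Asymptotically E[X] → c³/6 = 4³/6 = 32/3 ≈ 10.6667, a bounded constant. In this regime the triangle count is asymptotically Poisson(c³/6).

E[X] ≈ 9.4208; in regime p = Θ(1/n^{1}) E[X] stays bounded (at the triangle threshold p ~ 1/n).


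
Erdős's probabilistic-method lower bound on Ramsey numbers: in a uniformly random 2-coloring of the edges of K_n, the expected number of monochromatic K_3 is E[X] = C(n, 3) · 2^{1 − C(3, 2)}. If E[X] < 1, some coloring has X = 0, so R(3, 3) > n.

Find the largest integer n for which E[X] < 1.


We need C(n, 3) · 2^{1 − 3} < 1, i.e. C(n, 3) < 2^{3 − 1} = 4.
Check values of n near the boundary:
  n = 3: C(3, 3) = 1; 1 < 4? YES
  n = 4: C(4, 3) = 4; 4 < 4? NO
  n = 5: C(5, 3) = 10; 10 < 4? NO
  n = 6: C(6, 3) = 20; 20 < 4? NO
The largest n with C(n, 3) < 4 is n = 3 (where E[X] = 1/4 ≈ 0.250). Hence R(3, 3) > 3, i.e. R(3, 3) ≥ 4.

Largest n = 3; hence R(3, 3) > 3.


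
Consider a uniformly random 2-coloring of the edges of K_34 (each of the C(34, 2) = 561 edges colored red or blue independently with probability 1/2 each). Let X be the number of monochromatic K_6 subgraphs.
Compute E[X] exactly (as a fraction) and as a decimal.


Let X = Σ_S X_S over the C(34, 6) = 1344904 subsets S of size 6, where X_S = 1 if the K_6 on S is monochromatic.
For a fixed S, the K_6 on S has C(6, 2) = 15 edges. P[all 15 edges red] = (1/2)^15, and likewise for blue, so P[monochromatic] = 2·(1/2)^15 = 2^{1 − 15} = 1/16384.
Summing: E[X] = C(34, 6) · 2^{1 − 15} = 1344904 · 1/16384 = 168113/2048.
Numerically: E[X] ≈ 82.08643.

E[X] = C(34,6)·2^(1−C(6,2)) = 168113/2048 ≈ 82.08643.


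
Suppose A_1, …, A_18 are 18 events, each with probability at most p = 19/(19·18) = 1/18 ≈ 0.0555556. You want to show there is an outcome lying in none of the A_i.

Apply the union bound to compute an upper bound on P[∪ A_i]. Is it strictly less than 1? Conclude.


Union bound: P[∪_{i=1}^{18} A_i] ≤ Σ_i P[A_i] ≤ 18·p = 18·(1/18) = 1.
Numerically: 1 ≈ 1.0000000.
Is 1 < 1? NO.
Since the bound 1 is ≥ 1, the union bound is uninformative here; it does NOT by itself certify existence.

18·p = 1 ≈ 1.0000000; existence NOT certified by the union bound.


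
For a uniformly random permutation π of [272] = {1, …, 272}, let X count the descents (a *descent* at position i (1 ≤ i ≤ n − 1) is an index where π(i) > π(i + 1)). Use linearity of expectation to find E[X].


Write X = Σ X_I over i = 1, …, 271, with X_I the indicator of one descent.
There are 271 indicators.
For each fixed i, the pair (π(i), π(i+1)) is a uniformly random ordered pair of distinct values from {1, …, 272}; by symmetry P[π(i) > π(i+1)] = 1/2.
By linearity: E[X] = 271 · (1/2) = (272 − 1) · (1/2) = 271/2 ≈ 135.50000.

E[X] = 271/2 = 135.50000.


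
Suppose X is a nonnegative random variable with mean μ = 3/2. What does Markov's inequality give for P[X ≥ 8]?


μ = E[X] = 3/2, a = 8.
Markov: P[X ≥ 8] ≤ μ/a = (3/2)/8 = 3/16.
Numerically: ≈ 0.188.
(Since a = 8 > μ = 1.500, the bound 3/16 is < 1 and informative.)

P[X ≥ 8] ≤ 3/16 ≈ 0.188.


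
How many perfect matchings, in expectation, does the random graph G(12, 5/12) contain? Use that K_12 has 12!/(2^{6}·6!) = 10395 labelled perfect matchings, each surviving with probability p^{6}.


K_12 has 12!/(2^{6}·6!) = 10395 labelled perfect matchings.
For each such perfect matching H, let X_H = 1 if all 6 edges of H are present in G. Then P[X_H = 1] = p^{6} = (5/12)^{6} = 15625/2985984.
By linearity: E[X] = Σ_H E[X_H] = 10395 · p^{6} = 10395 · 15625/2985984 = 6015625/110592.
Numerically: E[X] ≈ 54.3948.

E[X] = 10395 · (5/12)^{6} = 6015625/110592 ≈ 54.3948.


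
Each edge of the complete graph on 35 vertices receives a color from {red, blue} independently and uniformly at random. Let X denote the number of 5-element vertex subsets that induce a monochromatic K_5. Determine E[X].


Let X = Σ_S X_S over the C(35, 5) = 324632 subsets S of size 5, where X_S = 1 if the K_5 on S is monochromatic.
For a fixed S, the K_5 on S has C(5, 2) = 10 edges. P[all 10 edges red] = (1/2)^10, and likewise for blue, so P[monochromatic] = 2·(1/2)^10 = 2^{1 − 10} = 1/512.
By linearity of expectation: E[X] = C(35, 5) · 2^{1 − 10} = 324632 · 1/512 = 40579/64.
Numerically: E[X] ≈ 634.047.

E[X] = C(35,5)·2^(1−C(5,2)) = 40579/64 ≈ 634.047.


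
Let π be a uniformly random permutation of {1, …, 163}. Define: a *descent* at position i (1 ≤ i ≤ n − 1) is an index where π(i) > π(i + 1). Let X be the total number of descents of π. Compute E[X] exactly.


Write X = Σ X_I over i = 1, …, 162, with X_I the indicator of one descent.
There are 162 indicators.
For each fixed i, the pair (π(i), π(i+1)) is a uniformly random ordered pair of distinct values from {1, …, 163}; by symmetry P[π(i) > π(i+1)] = 1/2.
By linearity: E[X] = 162 · (1/2) = (163 − 1) · (1/2) = 81 ≈ 81.000.

E[X] = 81 = 81.000.


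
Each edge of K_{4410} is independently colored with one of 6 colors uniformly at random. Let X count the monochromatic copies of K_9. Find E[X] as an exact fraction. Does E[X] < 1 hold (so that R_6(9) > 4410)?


E[X] = C(4410, 9) · 6^{1 − 36} = 1724394906266704102180823710 · 6^{−35} = 1724394906266704102180823710/1719070799748422591028658176.
As a reduced fraction: E[X] = 862197453133352051090411855/859535399874211295514329088 ≈ 1.0031.
Is E[X] < 1? NO.
Since E[X] ≥ 1, the first-moment bound is inconclusive at n = 4410; it does NOT by itself certify R_6(9) > 4410.

E[X] = 862197453133352051090411855/859535399874211295514329088 ≈ 1.0031; E[X] ≥ 1; first-moment method inconclusive here.


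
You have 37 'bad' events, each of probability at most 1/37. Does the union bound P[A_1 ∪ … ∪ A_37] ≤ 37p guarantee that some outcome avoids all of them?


Union bound: P[∪_{i=1}^{37} A_i] ≤ Σ_i P[A_i] ≤ 37·p = 37·(1/37) = 1.
Numerically: 1 ≈ 1.0000.
Is 1 < 1? NO.
Since the bound 1 is ≥ 1, the union bound is uninformative here; it does NOT by itself certify existence.

37·p = 1 ≈ 1.0000; existence NOT certified by the union bound.


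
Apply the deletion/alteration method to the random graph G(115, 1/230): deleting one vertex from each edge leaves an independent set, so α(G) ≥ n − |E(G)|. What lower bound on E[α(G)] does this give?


E[|E(G)|] = C(115, 2)·p = 6555 · (1/230) = 57/2.
E[α(G)] ≥ n − E[|E(G)|] = 115 − 57/2 = 173/2.
Numerically: ≈ 86.5000.
(This is only a lower bound; the true E[α(G)] may be larger.)

E[α(G)] ≥ 173/2 ≈ 86.5000.


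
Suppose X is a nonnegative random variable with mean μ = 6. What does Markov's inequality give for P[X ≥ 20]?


μ = E[X] = 6, a = 20.
Markov: P[X ≥ 20] ≤ μ/a = (6)/20 = 3/10.
Numerically: ≈ 0.3000.
(Since a = 20 > μ = 6.0000, the bound 3/10 is < 1 and informative.)

P[X ≥ 20] ≤ 3/10 ≈ 0.3000.


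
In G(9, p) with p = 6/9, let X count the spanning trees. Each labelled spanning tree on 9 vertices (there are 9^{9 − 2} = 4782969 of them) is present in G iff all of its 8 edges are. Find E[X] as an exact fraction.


K_9 has 9^{9 − 2} = 4782969 labelled spanning trees.
For each such spanning tree H, let X_H = 1 if all 8 edges of H are present in G. Then P[X_H = 1] = p^{8} = (2/3)^{8} = 256/6561.
By linearity of expectation: E[X] = Σ_H E[X_H] = 4782969 · p^{8} = 4782969 · 256/6561 = 186624.
Numerically: E[X] ≈ 1.87e+05.

E[X] = 4782969 · (2/3)^{8} = 186624 ≈ 1.87e+05.


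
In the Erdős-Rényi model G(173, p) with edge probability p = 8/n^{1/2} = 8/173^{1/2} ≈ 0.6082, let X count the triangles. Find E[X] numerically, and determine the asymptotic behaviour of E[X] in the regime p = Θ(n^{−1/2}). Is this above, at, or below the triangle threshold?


Number of potential triangles: C(173, 3) = 848046.
Each occurs with probability p³ ≈ (0.6082)³ ≈ 2.250095e-01.
By linearity: E[X] = C(173, 3)·p³ ≈ 848046 · 2.250095e-01 ≈ 190818.3852.
Since α = 1/2 < 1, p = c/n^{1/2} ≫ 1/n is above the triangle threshold p ~ 1/n. Asymptotically E[X] ~ (c³/6)·n^{3(1−α)} = (8³/6)·n^{1.5} → ∞; triangles are abundant w.h.p.

E[X] ≈ 190818.3852; in regime p = Θ(1/n^{1/2}) E[X] diverges (above the triangle threshold p ~ 1/n).


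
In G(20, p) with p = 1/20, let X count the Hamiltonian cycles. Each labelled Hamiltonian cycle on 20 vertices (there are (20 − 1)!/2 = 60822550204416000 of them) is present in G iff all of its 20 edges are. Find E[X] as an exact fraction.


K_20 has (20 − 1)!/2 = 60822550204416000 labelled Hamiltonian cycles.
For each such Hamiltonian cycle H, let X_H = 1 if all 20 edges of H are present in G. Then P[X_H = 1] = p^{20} = (1/20)^{20} = 1/104857600000000000000000000.
By linearity of expectation: E[X] = Σ_H E[X_H] = 60822550204416000 · p^{20} = 60822550204416000 · 1/104857600000000000000000000 = 14849255421/25600000000000000000.
Numerically: E[X] ≈ 5.8005e-10.

E[X] = 60822550204416000 · (1/20)^{20} = 14849255421/25600000000000000000 ≈ 5.8005e-10.


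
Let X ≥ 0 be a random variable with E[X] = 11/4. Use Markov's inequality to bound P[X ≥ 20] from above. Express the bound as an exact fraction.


μ = E[X] = 11/4, a = 20.
Markov: P[X ≥ 20] ≤ μ/a = (11/4)/20 = 11/80.
Numerically: ≈ 0.13750.
(Since a = 20 > μ = 2.75000, the bound 11/80 is < 1 and informative.)

P[X ≥ 20] ≤ 11/80 ≈ 0.13750.


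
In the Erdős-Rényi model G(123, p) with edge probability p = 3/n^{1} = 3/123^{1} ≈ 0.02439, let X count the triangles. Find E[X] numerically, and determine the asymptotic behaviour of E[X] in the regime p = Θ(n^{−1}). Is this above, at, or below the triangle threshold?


Number of potential triangles: C(123, 3) = 302621.
Each occurs with probability p³ ≈ (0.02439)³ ≈ 1.4509366e-05.
By linearity: E[X] = C(123, 3)·p³ ≈ 302621 · 1.4509366e-05 ≈ 4.39084.
Here α = 1, so p = 3/n is exactly at the triangle threshold p ~ 1/n. Asymptotically E[X] → c³/6 = 3³/6 = 9/2 ≈ 4.50000, a bounded constant. In this regime the triangle count is asymptotically Poisson(c³/6).

E[X] ≈ 4.39084; in regime p = Θ(1/n^{1}) E[X] stays bounded (at the triangle threshold p ~ 1/n).


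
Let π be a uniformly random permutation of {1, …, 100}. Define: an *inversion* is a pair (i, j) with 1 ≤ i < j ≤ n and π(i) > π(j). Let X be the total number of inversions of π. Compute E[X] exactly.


Write X = Σ X_I over the C(100, 2) = 4950 pairs i < j, with X_I the indicator of one inversion.
There are 4950 indicators.
For each fixed pair i < j, the values π(i) and π(j) are two distinct elements of {1, …, 100} in uniformly random order; by symmetry P[π(i) > π(j)] = 1/2.
By linearity: E[X] = 4950 · (1/2) = C(100, 2) · (1/2) = 4950/2 = 2475 ≈ 2475.00000.

E[X] = 2475 = 2475.00000.


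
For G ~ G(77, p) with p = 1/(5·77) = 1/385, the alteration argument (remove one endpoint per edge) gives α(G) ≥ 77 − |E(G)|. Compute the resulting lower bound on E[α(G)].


E[|E(G)|] = C(77, 2)·p = 2926 · (1/385) = 38/5.
E[α(G)] ≥ n − E[|E(G)|] = 77 − 38/5 = 347/5.
Numerically: ≈ 69.400000.
(This is only a lower bound; the true E[α(G)] may be larger.)

E[α(G)] ≥ 347/5 ≈ 69.400000.


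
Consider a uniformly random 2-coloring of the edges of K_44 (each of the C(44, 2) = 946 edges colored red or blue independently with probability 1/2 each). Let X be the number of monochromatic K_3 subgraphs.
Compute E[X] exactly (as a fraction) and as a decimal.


Let X = Σ_S X_S over the C(44, 3) = 13244 subsets S of size 3, where X_S = 1 if the K_3 on S is monochromatic.
For a fixed S, the K_3 on S has C(3, 2) = 3 edges. P[all 3 edges red] = (1/2)^3, and likewise for blue, so P[monochromatic] = 2·(1/2)^3 = 2^{1 − 3} = 1/4.
By linearity of expectation: E[X] = C(44, 3) · 2^{1 − 3} = 13244 · 1/4 = 3311.
Numerically: E[X] ≈ 3311.0000.

E[X] = C(44,3)·2^(1−C(3,2)) = 3311 ≈ 3311.0000.
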